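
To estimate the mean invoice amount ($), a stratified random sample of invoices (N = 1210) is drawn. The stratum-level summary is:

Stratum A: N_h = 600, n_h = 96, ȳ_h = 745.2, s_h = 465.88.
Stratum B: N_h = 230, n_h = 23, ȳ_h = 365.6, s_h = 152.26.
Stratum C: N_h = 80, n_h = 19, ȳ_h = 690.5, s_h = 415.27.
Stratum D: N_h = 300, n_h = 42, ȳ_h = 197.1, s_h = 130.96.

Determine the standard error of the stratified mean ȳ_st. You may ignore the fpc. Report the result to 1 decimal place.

SE(ȳ_st) ≈ 25.6

V̂(ȳ_st) = Σ W_h² s_h²/n_h, with W_h = N_h/N and N = 1210:
  stratum A: (600/1210)²·465.88²/96 = 555.915
  stratum B: (230/1210)²·152.26²/23 = 36.4191
  stratum C: (80/1210)²·415.27²/19 = 39.675
  stratum D: (300/1210)²·130.96²/42 = 25.1015
V̂(ȳ_st) = 657.111
SE(ȳ_st) = √657.111 = 25.6342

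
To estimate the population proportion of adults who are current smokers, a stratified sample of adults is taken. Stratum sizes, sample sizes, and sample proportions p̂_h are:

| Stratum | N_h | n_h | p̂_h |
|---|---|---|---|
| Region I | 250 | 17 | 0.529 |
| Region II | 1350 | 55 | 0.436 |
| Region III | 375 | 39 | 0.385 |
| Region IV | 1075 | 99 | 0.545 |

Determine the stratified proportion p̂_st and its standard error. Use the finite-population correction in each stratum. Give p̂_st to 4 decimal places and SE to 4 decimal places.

p̂_st ≈ 0.4758, SE ≈ 0.0364

N = 3050; stratum weights W_h = N_h/N.
p̂_st = Σ W_h p̂_h = (250·0.529 + 1350·0.436 + 375·0.385 + 1075·0.545)/3050 = 0.47577
V̂(p̂_st) = Σ W_h² (1 − n_h/N_h) p̂_h(1−p̂_h)/(n_h−1):
  stratum Region I: (250/3050)²·(1 − 17/250)·0.529·0.471/16 = 9.75108e-05
  stratum Region II: (1350/3050)²·(1 − 55/1350)·0.436·0.564/54 = 0.000855807
  stratum Region III: (375/3050)²·(1 − 39/375)·0.385·0.615/38 = 8.43962e-05
  stratum Region IV: (1075/3050)²·(1 − 99/1075)·0.545·0.455/98 = 0.000285391
V̂(p̂_st) = 0.0013231; SE = √V̂ = 0.0363745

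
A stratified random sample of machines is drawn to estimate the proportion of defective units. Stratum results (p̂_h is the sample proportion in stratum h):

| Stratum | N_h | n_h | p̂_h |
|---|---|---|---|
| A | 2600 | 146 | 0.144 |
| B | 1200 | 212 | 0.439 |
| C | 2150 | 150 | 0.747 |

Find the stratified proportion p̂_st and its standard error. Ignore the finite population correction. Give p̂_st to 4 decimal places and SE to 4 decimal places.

p̂_st ≈ 0.4214, SE ≈ 0.0194

N = 5950; stratum weights W_h = N_h/N.
p̂_st = Σ W_h p̂_h = (2600·0.144 + 1200·0.439 + 2150·0.747)/5950 = 0.42139
V̂(p̂_st) = Σ W_h² p̂_h(1−p̂_h)/(n_h−1):
  stratum A: (2600/5950)²·0.144·0.856/145 = 0.000162323
  stratum B: (1200/5950)²·0.439·0.561/211 = 4.74759e-05
  stratum C: (2150/5950)²·0.747·0.253/149 = 0.000165614
V̂(p̂_st) = 0.000375414; SE = √V̂ = 0.0193756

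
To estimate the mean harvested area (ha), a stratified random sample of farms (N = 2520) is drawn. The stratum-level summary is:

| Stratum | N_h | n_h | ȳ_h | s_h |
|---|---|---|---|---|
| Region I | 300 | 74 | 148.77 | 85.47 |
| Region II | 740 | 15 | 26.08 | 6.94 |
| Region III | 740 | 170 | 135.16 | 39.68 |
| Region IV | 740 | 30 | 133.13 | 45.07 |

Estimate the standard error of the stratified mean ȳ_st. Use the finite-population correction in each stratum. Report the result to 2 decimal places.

V̂(ȳ_st) = Σ W_h² (1 − n_h/N_h) s_h²/n_h, with W_h = N_h/N and N = 2520:
  stratum Region I: (300/2520)²·(1 − 74/300)·85.47²/74 = 1.05396
  stratum Region II: (740/2520)²·(1 − 15/740)·6.94²/15 = 0.271267
  stratum Region III: (740/2520)²·(1 − 170/740)·39.68²/170 = 0.615177
  stratum Region IV: (740/2520)²·(1 − 30/740)·45.07²/30 = 5.602
V̂(ȳ_st) = 7.5424
SE(ȳ_st) = √7.5424 = 2.74634

SE(ȳ_st) ≈ 2.75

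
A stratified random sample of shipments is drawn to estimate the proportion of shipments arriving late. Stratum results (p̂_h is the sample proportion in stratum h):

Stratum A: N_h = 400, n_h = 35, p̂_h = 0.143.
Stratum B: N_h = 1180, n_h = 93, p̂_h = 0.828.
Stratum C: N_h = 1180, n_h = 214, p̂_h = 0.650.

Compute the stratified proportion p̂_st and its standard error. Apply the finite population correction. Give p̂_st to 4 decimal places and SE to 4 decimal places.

N = 2760; stratum weights W_h = N_h/N.
p̂_st = Σ W_h p̂_h = (400·0.143 + 1180·0.828 + 1180·0.650)/2760 = 0.65262
V̂(p̂_st) = Σ W_h² (1 − n_h/N_h) p̂_h(1−p̂_h)/(n_h−1):
  stratum A: (400/2760)²·(1 − 35/400)·0.143·0.857/34 = 6.90832e-05
  stratum B: (1180/2760)²·(1 − 93/1180)·0.828·0.172/92 = 0.000260654
  stratum C: (1180/2760)²·(1 − 214/1180)·0.650·0.350/213 = 0.000159824
V̂(p̂_st) = 0.000489561; SE = √V̂ = 0.022126

p̂_st ≈ 0.6526, SE ≈ 0.0221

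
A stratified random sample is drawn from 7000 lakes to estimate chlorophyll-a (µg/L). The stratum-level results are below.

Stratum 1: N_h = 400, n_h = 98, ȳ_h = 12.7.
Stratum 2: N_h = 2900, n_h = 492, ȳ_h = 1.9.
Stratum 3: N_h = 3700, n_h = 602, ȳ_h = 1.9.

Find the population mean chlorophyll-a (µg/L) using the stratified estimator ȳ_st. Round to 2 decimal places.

ȳ_st ≈ 2.52

N = Σ N_h = 7000. Stratum weights W_h = N_h/N.
ȳ_st = (400·12.7 + 2900·1.9 + 3700·1.9) / 7000 = 2.5171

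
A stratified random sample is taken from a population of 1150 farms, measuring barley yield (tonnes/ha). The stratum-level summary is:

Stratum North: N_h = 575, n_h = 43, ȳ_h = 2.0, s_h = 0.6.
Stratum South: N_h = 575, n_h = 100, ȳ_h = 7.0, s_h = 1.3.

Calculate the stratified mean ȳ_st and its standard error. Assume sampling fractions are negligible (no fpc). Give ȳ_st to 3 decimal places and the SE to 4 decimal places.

ȳ_st = Σ W_h ȳ_h = (575·2.0 + 575·7.0)/1150 = 4.50000
V̂(ȳ_st) = Σ W_h² s_h²/n_h, with W_h = N_h/N and N = 1150:
  stratum North: (575/1150)²·0.6²/43 = 0.00209302
  stratum South: (575/1150)²·1.3²/100 = 0.004225
V̂(ȳ_st) = 0.00631802
SE(ȳ_st) = √0.00631802 = 0.079486

ȳ_st ≈ 4.500, SE ≈ 0.0795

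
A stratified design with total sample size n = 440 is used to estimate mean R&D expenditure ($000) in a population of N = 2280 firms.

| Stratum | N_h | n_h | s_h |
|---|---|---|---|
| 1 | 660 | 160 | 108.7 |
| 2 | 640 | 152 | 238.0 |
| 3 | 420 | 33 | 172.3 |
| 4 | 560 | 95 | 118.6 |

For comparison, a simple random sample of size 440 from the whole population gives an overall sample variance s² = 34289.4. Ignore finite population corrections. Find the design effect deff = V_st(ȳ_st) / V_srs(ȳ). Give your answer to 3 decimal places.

V̂(ȳ_st) = Σ W_h² s_h²/n_h, with W_h = N_h/N and N = 2280:
  stratum 1: (660/2280)²·108.7²/160 = 6.1881
  stratum 2: (640/2280)²·238.0²/152 = 29.363
  stratum 3: (420/2280)²·172.3²/33 = 30.5271
  stratum 4: (560/2280)²·118.6²/95 = 8.93207
V_st = 75.0103
V_srs = s²/n = 34289.4/440 = 77.9305
deff = V_st / V_srs = 75.0103/77.9305 = 0.9625

deff ≈ 0.963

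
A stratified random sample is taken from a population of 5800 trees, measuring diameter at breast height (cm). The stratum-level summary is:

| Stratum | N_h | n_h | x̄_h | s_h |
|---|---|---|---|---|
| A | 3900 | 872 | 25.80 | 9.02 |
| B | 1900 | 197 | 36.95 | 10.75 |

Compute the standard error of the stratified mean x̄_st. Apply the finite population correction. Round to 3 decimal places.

SE(x̄_st) ≈ 0.299

V̂(x̄_st) = Σ W_h² (1 − n_h/N_h) s_h²/n_h, with W_h = N_h/N and N = 5800:
  stratum A: (3900/5800)²·(1 − 872/3900)·9.02²/872 = 0.0327538
  stratum B: (1900/5800)²·(1 − 197/1900)·10.75²/197 = 0.0564239
V̂(x̄_st) = 0.0891776
SE(x̄_st) = √0.0891776 = 0.298626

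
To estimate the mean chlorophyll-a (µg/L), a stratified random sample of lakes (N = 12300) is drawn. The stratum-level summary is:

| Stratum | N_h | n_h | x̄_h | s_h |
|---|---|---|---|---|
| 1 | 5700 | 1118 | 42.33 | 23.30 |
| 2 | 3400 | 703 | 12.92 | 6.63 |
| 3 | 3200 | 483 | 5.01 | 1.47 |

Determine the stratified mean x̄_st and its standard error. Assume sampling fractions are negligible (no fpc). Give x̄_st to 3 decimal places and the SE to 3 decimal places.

x̄_st = Σ W_h x̄_h = (5700·42.33 + 3400·12.92 + 3200·5.01)/12300 = 24.49114
V̂(x̄_st) = Σ W_h² s_h²/n_h, with W_h = N_h/N and N = 12300:
  stratum 1: (5700/12300)²·23.30²/1118 = 0.104282
  stratum 2: (3400/12300)²·6.63²/703 = 0.00477771
  stratum 3: (3200/12300)²·1.47²/483 = 0.000302815
V̂(x̄_st) = 0.109363
SE(x̄_st) = √0.109363 = 0.3307

x̄_st ≈ 24.491, SE ≈ 0.331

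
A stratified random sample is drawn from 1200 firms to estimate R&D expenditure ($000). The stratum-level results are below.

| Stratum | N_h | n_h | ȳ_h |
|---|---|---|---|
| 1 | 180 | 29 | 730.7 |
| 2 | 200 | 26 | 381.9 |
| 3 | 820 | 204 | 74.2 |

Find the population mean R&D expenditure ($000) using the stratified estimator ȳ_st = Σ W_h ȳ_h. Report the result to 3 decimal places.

N = Σ N_h = 1200. Stratum weights W_h = N_h/N.
ȳ_st = (180·730.7 + 200·381.9 + 820·74.2) / 1200 = 223.95833

ȳ_st ≈ 223.958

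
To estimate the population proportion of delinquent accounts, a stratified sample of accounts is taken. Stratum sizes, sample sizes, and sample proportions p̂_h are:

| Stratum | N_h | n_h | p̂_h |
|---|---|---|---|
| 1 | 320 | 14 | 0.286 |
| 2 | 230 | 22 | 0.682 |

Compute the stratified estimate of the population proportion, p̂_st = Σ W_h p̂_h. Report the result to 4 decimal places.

p̂_st ≈ 0.4516

N = 550; stratum weights W_h = N_h/N.
p̂_st = Σ W_h p̂_h = (320·0.286 + 230·0.682)/550 = 0.45160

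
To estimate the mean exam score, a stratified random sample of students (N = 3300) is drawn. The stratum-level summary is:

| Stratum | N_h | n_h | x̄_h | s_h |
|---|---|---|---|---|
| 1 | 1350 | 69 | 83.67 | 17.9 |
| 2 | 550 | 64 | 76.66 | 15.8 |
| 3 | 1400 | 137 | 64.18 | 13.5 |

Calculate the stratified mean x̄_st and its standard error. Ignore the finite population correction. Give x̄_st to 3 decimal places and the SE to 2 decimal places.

x̄_st = Σ W_h x̄_h = (1350·83.67 + 550·76.66 + 1400·64.18)/3300 = 74.23318
V̂(x̄_st) = Σ W_h² s_h²/n_h, with W_h = N_h/N and N = 3300:
  stratum 1: (1350/3300)²·17.9²/69 = 0.777135
  stratum 2: (550/3300)²·15.8²/64 = 0.108351
  stratum 3: (1400/3300)²·13.5²/137 = 0.239428
V̂(x̄_st) = 1.12491
SE(x̄_st) = √1.12491 = 1.06062

x̄_st ≈ 74.233, SE ≈ 1.06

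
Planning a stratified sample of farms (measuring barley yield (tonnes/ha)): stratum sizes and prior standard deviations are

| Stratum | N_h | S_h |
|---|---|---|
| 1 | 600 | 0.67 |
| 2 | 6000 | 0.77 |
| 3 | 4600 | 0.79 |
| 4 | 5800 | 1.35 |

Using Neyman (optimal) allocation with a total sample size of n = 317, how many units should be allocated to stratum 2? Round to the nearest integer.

Neyman allocation: n_h = n · N_h S_h / Σ N_i S_i, with n = 317.
  stratum 1: N_h·S_h = 600·0.67 = 402.00
  stratum 2: N_h·S_h = 6000·0.77 = 4620.00
  stratum 3: N_h·S_h = 4600·0.79 = 3634.00
  stratum 4: N_h·S_h = 5800·1.35 = 7830.00
Σ N_h S_h = 16486.00
n for stratum 2 = 317·4620.00/16486.00 = 88.835 → 89

89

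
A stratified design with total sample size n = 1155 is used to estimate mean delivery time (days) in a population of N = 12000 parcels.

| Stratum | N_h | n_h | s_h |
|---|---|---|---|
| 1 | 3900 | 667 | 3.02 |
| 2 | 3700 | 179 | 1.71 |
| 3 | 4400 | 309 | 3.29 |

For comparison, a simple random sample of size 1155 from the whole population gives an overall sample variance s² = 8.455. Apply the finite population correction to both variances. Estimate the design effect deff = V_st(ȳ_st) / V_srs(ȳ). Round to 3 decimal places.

V̂(ȳ_st) = Σ W_h² (1 − n_h/N_h) s_h²/n_h, with W_h = N_h/N and N = 12000:
  stratum 1: (3900/12000)²·(1 − 667/3900)·3.02²/667 = 0.00119728
  stratum 2: (3700/12000)²·(1 − 179/3700)·1.71²/179 = 0.0014779
  stratum 3: (4400/12000)²·(1 − 309/4400)·3.29²/309 = 0.00437878
V_st = 0.00705396
V_srs = (1 − 1155/12000)·8.455/1155 = 0.00661576
deff = V_st / V_srs = 0.00705396/0.00661576 = 1.0662

deff ≈ 1.066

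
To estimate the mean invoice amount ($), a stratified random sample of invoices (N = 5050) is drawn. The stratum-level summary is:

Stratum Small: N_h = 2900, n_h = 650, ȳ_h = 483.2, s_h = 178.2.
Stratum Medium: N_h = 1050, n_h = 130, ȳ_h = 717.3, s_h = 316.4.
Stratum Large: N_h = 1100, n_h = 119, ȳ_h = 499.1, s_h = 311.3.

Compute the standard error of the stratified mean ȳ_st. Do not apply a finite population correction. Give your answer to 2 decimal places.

V̂(ȳ_st) = Σ W_h² s_h²/n_h, with W_h = N_h/N and N = 5050:
  stratum Small: (2900/5050)²·178.2²/650 = 16.1107
  stratum Medium: (1050/5050)²·316.4²/130 = 33.2909
  stratum Large: (1100/5050)²·311.3²/119 = 38.6379
V̂(ȳ_st) = 88.0396
SE(ȳ_st) = √88.0396 = 9.38294

SE(ȳ_st) ≈ 9.38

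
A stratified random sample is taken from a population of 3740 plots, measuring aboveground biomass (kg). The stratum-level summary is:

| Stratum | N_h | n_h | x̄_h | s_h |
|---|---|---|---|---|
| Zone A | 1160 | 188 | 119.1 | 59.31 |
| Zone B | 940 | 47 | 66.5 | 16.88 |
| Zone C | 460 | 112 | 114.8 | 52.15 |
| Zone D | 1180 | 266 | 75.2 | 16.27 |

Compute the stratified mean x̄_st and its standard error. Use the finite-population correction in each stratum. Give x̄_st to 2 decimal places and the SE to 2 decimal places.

x̄_st = Σ W_h x̄_h = (1160·119.1 + 940·66.5 + 460·114.8 + 1180·75.2)/3740 = 91.50000
V̂(x̄_st) = Σ W_h² (1 − n_h/N_h) s_h²/n_h, with W_h = N_h/N and N = 3740:
  stratum Zone A: (1160/3740)²·(1 − 188/1160)·59.31²/188 = 1.50827
  stratum Zone B: (940/3740)²·(1 − 47/940)·16.88²/47 = 0.363817
  stratum Zone C: (460/3740)²·(1 − 112/460)·52.15²/112 = 0.277897
  stratum Zone D: (1180/3740)²·(1 − 266/1180)·16.27²/266 = 0.0767323
V̂(x̄_st) = 2.22672
SE(x̄_st) = √2.22672 = 1.49222

x̄_st ≈ 91.50, SE ≈ 1.49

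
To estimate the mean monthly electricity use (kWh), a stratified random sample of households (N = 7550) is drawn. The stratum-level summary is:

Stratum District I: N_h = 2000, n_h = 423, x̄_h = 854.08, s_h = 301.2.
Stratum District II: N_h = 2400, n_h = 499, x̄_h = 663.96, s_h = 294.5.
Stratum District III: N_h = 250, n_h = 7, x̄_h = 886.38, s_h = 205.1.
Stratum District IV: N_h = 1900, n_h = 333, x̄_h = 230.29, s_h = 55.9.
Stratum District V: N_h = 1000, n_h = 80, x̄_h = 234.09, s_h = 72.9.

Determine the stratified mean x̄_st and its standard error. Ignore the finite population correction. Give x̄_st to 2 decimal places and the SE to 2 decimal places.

x̄_st = Σ W_h x̄_h = (2000·854.08 + 2400·663.96 + 250·886.38 + 1900·230.29 + 1000·234.09)/7550 = 555.61589
V̂(x̄_st) = Σ W_h² s_h²/n_h, with W_h = N_h/N and N = 7550:
  stratum District I: (2000/7550)²·301.2²/423 = 15.05
  stratum District II: (2400/7550)²·294.5²/499 = 17.563
  stratum District III: (250/7550)²·205.1²/7 = 6.589
  stratum District IV: (1900/7550)²·55.9²/333 = 0.594282
  stratum District V: (1000/7550)²·72.9²/80 = 1.16539
V̂(x̄_st) = 40.9616
SE(x̄_st) = √40.9616 = 6.40013

x̄_st ≈ 555.62, SE ≈ 6.40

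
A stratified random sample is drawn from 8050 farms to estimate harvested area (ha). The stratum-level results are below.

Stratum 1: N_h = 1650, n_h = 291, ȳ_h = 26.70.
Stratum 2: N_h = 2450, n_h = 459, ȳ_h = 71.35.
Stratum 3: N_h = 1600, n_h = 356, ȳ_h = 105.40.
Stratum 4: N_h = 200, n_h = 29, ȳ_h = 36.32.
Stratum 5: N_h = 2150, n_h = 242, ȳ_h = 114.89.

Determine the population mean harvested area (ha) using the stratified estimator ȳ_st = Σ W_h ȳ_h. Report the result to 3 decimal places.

N = Σ N_h = 8050. Stratum weights W_h = N_h/N.
ȳ_st = (1650·26.70 + 2450·71.35 + 1600·105.40 + 200·36.32 + 2150·114.89) / 8050 = 79.72422

ȳ_st ≈ 79.724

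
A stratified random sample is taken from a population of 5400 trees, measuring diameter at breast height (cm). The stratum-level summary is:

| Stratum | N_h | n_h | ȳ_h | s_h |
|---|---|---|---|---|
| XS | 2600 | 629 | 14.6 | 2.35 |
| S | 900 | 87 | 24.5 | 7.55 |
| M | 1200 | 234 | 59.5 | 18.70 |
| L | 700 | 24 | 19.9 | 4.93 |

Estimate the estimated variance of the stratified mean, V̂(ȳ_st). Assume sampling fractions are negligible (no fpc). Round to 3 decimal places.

V̂(ȳ_st) ≈ 0.111

V̂(ȳ_st) = Σ W_h² s_h²/n_h, with W_h = N_h/N and N = 5400:
  stratum XS: (2600/5400)²·2.35²/629 = 0.00203537
  stratum S: (900/5400)²·7.55²/87 = 0.0182
  stratum M: (1200/5400)²·18.70²/234 = 0.0737976
  stratum L: (700/5400)²·4.93²/24 = 0.0170173
V̂(ȳ_st) = 0.11105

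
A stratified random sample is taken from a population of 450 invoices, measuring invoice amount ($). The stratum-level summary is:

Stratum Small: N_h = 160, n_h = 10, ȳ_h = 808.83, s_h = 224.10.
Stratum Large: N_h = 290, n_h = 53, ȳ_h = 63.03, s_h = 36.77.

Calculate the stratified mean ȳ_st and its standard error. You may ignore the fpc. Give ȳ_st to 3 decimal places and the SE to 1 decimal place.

ȳ_st = Σ W_h ȳ_h = (160·808.83 + 290·63.03)/450 = 328.20333
V̂(ȳ_st) = Σ W_h² s_h²/n_h, with W_h = N_h/N and N = 450:
  stratum Small: (160/450)²·224.10²/10 = 634.89
  stratum Large: (290/450)²·36.77²/53 = 10.5945
V̂(ȳ_st) = 645.485
SE(ȳ_st) = √645.485 = 25.4064

ȳ_st ≈ 328.203, SE ≈ 25.4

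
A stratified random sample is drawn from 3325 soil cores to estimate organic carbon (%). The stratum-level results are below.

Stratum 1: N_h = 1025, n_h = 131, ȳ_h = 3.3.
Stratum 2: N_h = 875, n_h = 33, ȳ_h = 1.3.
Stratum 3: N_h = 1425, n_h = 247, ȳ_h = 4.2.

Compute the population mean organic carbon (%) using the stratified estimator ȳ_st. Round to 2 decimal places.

ȳ_st ≈ 3.16

N = Σ N_h = 3325. Stratum weights W_h = N_h/N.
ȳ_st = (1025·3.3 + 875·1.3 + 1425·4.2) / 3325 = 3.1594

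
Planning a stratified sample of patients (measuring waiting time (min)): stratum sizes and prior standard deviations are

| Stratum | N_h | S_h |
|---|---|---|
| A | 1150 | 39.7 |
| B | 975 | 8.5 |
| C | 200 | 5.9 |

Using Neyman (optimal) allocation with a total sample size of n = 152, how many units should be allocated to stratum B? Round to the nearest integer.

Neyman allocation: n_h = n · N_h S_h / Σ N_i S_i, with n = 152.
  stratum A: N_h·S_h = 1150·39.7 = 45655.00
  stratum B: N_h·S_h = 975·8.5 = 8287.50
  stratum C: N_h·S_h = 200·5.9 = 1180.00
Σ N_h S_h = 55122.50
n for stratum B = 152·8287.50/55122.50 = 22.853 → 23

23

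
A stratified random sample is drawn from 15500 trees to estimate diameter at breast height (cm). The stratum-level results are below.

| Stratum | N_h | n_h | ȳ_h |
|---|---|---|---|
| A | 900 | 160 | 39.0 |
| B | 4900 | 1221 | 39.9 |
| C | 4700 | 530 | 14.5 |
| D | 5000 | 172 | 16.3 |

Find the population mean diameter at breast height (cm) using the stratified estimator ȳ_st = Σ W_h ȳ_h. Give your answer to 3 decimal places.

ȳ_st ≈ 24.533

N = Σ N_h = 15500. Stratum weights W_h = N_h/N.
ȳ_st = (900·39.0 + 4900·39.9 + 4700·14.5 + 5000·16.3) / 15500 = 24.53290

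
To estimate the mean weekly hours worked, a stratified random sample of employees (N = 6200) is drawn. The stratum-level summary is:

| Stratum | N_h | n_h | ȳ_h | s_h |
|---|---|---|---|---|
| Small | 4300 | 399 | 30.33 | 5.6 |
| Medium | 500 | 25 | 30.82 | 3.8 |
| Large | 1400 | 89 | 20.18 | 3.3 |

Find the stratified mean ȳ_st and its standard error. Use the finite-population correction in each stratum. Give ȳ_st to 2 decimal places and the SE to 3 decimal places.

ȳ_st = Σ W_h ȳ_h = (4300·30.33 + 500·30.82 + 1400·20.18)/6200 = 28.07758
V̂(ȳ_st) = Σ W_h² (1 − n_h/N_h) s_h²/n_h, with W_h = N_h/N and N = 6200:
  stratum Small: (4300/6200)²·(1 − 399/4300)·5.6²/399 = 0.0342976
  stratum Medium: (500/6200)²·(1 − 25/500)·3.8²/25 = 0.00356868
  stratum Large: (1400/6200)²·(1 − 89/1400)·3.3²/89 = 0.00584232
V̂(ȳ_st) = 0.0437086
SE(ȳ_st) = √0.0437086 = 0.209066

ȳ_st ≈ 28.08, SE ≈ 0.209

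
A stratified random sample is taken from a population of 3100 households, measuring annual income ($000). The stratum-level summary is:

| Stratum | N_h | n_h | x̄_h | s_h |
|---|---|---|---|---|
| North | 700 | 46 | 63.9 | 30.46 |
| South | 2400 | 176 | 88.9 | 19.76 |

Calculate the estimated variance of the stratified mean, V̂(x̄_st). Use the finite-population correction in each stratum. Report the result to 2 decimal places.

V̂(x̄_st) ≈ 2.19

V̂(x̄_st) = Σ W_h² (1 − n_h/N_h) s_h²/n_h, with W_h = N_h/N and N = 3100:
  stratum North: (700/3100)²·(1 − 46/700)·30.46²/46 = 0.960847
  stratum South: (2400/3100)²·(1 − 176/2400)·19.76²/176 = 1.23221
V̂(x̄_st) = 2.19305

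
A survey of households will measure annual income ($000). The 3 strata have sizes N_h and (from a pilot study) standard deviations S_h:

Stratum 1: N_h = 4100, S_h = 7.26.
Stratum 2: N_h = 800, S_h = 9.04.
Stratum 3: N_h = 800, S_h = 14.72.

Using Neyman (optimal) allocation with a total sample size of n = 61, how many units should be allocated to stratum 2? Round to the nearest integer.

9

Neyman allocation: n_h = n · N_h S_h / Σ N_i S_i, with n = 61.
  stratum 1: N_h·S_h = 4100·7.26 = 29766.00
  stratum 2: N_h·S_h = 800·9.04 = 7232.00
  stratum 3: N_h·S_h = 800·14.72 = 11776.00
Σ N_h S_h = 48774.00
n for stratum 2 = 61·7232.00/48774.00 = 9.045 → 9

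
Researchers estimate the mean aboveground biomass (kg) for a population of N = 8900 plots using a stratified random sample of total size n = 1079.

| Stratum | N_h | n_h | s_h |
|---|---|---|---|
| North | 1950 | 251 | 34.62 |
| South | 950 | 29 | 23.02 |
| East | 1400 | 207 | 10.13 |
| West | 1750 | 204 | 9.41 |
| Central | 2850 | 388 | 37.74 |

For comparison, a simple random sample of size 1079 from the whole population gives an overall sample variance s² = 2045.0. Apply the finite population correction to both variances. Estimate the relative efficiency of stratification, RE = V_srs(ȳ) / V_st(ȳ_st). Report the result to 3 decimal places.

RE ≈ 2.215

V̂(ȳ_st) = Σ W_h² (1 − n_h/N_h) s_h²/n_h, with W_h = N_h/N and N = 8900:
  stratum North: (1950/8900)²·(1 − 251/1950)·34.62²/251 = 0.199723
  stratum South: (950/8900)²·(1 − 29/950)·23.02²/29 = 0.201844
  stratum East: (1400/8900)²·(1 − 207/1400)·10.13²/207 = 0.0104529
  stratum West: (1750/8900)²·(1 − 204/1750)·9.41²/204 = 0.0148257
  stratum Central: (2850/8900)²·(1 − 388/2850)·37.74²/388 = 0.325181
V_st = 0.752027
V_srs = (1 − 1079/8900)·2045.0/1079 = 1.6655
Relative efficiency = V_srs / V_st = 1.6655/0.752027 = 2.2147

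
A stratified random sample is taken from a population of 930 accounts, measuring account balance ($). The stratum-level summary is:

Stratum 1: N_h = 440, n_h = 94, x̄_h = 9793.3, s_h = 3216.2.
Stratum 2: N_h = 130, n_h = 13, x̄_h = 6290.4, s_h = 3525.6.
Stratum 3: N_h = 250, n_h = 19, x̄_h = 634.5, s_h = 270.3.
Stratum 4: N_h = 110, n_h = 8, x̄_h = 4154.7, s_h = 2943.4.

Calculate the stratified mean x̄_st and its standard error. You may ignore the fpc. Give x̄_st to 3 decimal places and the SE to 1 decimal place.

x̄_st = Σ W_h x̄_h = (440·9793.3 + 130·6290.4 + 250·634.5 + 110·4154.7)/930 = 6174.67312
V̂(x̄_st) = Σ W_h² s_h²/n_h, with W_h = N_h/N and N = 930:
  stratum 1: (440/930)²·3216.2²/94 = 24631.9
  stratum 2: (130/930)²·3525.6²/13 = 18682.9
  stratum 3: (250/930)²·270.3²/19 = 277.877
  stratum 4: (110/930)²·2943.4²/8 = 15150.5
V̂(x̄_st) = 58743.2
SE(x̄_st) = √58743.2 = 242.37

x̄_st ≈ 6174.673, SE ≈ 242.4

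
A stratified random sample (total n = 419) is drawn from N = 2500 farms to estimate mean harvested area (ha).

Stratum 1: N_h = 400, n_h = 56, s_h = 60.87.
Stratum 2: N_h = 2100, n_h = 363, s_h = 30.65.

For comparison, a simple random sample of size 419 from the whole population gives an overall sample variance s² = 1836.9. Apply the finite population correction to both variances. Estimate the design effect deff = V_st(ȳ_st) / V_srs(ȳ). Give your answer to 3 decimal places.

V̂(ȳ_st) = Σ W_h² (1 − n_h/N_h) s_h²/n_h, with W_h = N_h/N and N = 2500:
  stratum 1: (400/2500)²·(1 − 56/400)·60.87²/56 = 1.45666
  stratum 2: (2100/2500)²·(1 − 363/2100)·30.65²/363 = 1.51041
V_st = 2.96706
V_srs = (1 − 419/2500)·1836.9/419 = 3.64925
deff = V_st / V_srs = 2.96706/3.64925 = 0.8131

deff ≈ 0.813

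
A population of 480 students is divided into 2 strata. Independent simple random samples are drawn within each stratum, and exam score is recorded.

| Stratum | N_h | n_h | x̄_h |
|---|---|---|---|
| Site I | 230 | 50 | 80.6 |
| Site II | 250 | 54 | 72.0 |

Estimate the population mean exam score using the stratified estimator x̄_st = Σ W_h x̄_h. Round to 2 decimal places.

N = Σ N_h = 480. Stratum weights W_h = N_h/N.
x̄_st = (230·80.6 + 250·72.0) / 480 = 76.1208

x̄_st ≈ 76.12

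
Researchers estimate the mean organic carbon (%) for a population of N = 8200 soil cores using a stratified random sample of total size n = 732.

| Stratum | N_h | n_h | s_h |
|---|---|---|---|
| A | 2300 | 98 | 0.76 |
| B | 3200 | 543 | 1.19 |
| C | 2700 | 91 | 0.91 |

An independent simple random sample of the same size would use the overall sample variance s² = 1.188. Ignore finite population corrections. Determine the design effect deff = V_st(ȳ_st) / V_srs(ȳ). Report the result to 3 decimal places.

deff ≈ 1.138

V̂(ȳ_st) = Σ W_h² s_h²/n_h, with W_h = N_h/N and N = 8200:
  stratum A: (2300/8200)²·0.76²/98 = 0.000463691
  stratum B: (3200/8200)²·1.19²/543 = 0.000397161
  stratum C: (2700/8200)²·0.91²/91 = 0.0009866
V_st = 0.00184745
V_srs = s²/n = 1.188/732 = 0.00162295
deff = V_st / V_srs = 0.00184745/0.00162295 = 1.1383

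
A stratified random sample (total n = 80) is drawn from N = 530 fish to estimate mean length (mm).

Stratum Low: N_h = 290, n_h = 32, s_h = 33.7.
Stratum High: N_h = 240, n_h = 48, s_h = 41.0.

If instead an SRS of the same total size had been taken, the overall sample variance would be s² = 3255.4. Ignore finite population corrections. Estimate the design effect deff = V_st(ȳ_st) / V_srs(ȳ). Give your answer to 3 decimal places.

deff ≈ 0.438

V̂(ȳ_st) = Σ W_h² s_h²/n_h, with W_h = N_h/N and N = 530:
  stratum Low: (290/530)²·33.7²/32 = 10.6256
  stratum High: (240/530)²·41.0²/48 = 7.1812
V_st = 17.8068
V_srs = s²/n = 3255.4/80 = 40.6925
deff = V_st / V_srs = 17.8068/40.6925 = 0.4376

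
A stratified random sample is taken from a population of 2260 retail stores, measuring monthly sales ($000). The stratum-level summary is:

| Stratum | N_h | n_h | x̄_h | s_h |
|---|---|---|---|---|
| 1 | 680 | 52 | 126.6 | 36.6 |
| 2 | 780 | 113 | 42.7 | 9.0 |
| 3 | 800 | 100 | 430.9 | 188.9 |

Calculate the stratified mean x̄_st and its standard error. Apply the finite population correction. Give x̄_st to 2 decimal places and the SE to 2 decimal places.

x̄_st = Σ W_h x̄_h = (680·126.6 + 780·42.7 + 800·430.9)/2260 = 205.36018
V̂(x̄_st) = Σ W_h² (1 − n_h/N_h) s_h²/n_h, with W_h = N_h/N and N = 2260:
  stratum 1: (680/2260)²·(1 − 52/680)·36.6²/52 = 2.15383
  stratum 2: (780/2260)²·(1 − 113/780)·9.0²/113 = 0.0730147
  stratum 3: (800/2260)²·(1 − 100/800)·188.9²/100 = 39.1233
V̂(x̄_st) = 41.3501
SE(x̄_st) = √41.3501 = 6.4304

x̄_st ≈ 205.36, SE ≈ 6.43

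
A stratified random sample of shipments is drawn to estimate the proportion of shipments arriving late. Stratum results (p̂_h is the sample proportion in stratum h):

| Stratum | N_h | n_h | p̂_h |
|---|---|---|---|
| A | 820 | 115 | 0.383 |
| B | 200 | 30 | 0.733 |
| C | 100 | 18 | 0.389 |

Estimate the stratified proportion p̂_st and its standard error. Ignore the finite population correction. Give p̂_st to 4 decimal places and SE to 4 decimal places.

p̂_st ≈ 0.4460, SE ≈ 0.0379

N = 1120; stratum weights W_h = N_h/N.
p̂_st = Σ W_h p̂_h = (820·0.383 + 200·0.733 + 100·0.389)/1120 = 0.44604
V̂(p̂_st) = Σ W_h² p̂_h(1−p̂_h)/(n_h−1):
  stratum A: (820/1120)²·0.383·0.617/114 = 0.00111115
  stratum B: (200/1120)²·0.733·0.267/29 = 0.000215199
  stratum C: (100/1120)²·0.389·0.611/17 = 0.000111457
V̂(p̂_st) = 0.0014378; SE = √V̂ = 0.0379183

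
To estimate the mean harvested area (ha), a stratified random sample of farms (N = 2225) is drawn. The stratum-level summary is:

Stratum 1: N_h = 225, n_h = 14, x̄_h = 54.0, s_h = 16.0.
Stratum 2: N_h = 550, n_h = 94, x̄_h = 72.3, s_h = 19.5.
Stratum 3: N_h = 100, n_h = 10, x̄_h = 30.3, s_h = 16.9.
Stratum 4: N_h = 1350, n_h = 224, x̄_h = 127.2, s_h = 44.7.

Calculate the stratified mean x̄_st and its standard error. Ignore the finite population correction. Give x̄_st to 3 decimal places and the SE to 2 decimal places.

x̄_st = Σ W_h x̄_h = (225·54.0 + 550·72.3 + 100·30.3 + 1350·127.2)/2225 = 101.87191
V̂(x̄_st) = Σ W_h² s_h²/n_h, with W_h = N_h/N and N = 2225:
  stratum 1: (225/2225)²·16.0²/14 = 0.186989
  stratum 2: (550/2225)²·19.5²/94 = 0.247176
  stratum 3: (100/2225)²·16.9²/10 = 0.0576917
  stratum 4: (1350/2225)²·44.7²/224 = 3.28378
V̂(x̄_st) = 3.77564
SE(x̄_st) = √3.77564 = 1.9431

x̄_st ≈ 101.872, SE ≈ 1.94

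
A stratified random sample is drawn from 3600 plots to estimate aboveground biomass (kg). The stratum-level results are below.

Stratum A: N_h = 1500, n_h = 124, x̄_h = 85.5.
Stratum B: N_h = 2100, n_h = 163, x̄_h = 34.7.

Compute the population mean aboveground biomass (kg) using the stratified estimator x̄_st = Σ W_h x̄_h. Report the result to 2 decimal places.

N = Σ N_h = 3600. Stratum weights W_h = N_h/N.
x̄_st = (1500·85.5 + 2100·34.7) / 3600 = 55.8667

x̄_st ≈ 55.87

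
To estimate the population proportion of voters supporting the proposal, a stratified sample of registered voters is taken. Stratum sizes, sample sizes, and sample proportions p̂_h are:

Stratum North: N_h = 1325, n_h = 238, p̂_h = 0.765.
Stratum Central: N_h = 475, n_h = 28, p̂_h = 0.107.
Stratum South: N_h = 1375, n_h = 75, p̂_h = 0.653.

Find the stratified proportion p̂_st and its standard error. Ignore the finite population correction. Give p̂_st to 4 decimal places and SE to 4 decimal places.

N = 3175; stratum weights W_h = N_h/N.
p̂_st = Σ W_h p̂_h = (1325·0.765 + 475·0.107 + 1375·0.653)/3175 = 0.61806
V̂(p̂_st) = Σ W_h² p̂_h(1−p̂_h)/(n_h−1):
  stratum North: (1325/3175)²·0.765·0.235/237 = 0.000132107
  stratum Central: (475/3175)²·0.107·0.893/27 = 7.92084e-05
  stratum South: (1375/3175)²·0.653·0.347/74 = 0.000574287
V̂(p̂_st) = 0.000785602; SE = √V̂ = 0.0280286

p̂_st ≈ 0.6181, SE ≈ 0.0280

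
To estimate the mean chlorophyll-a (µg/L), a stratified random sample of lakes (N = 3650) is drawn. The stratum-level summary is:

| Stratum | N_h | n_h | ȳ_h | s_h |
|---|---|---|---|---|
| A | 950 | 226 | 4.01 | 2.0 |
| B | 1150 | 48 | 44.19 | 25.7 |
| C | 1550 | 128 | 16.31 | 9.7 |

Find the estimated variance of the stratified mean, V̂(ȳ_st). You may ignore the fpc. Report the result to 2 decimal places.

V̂(ȳ_st) ≈ 1.50

V̂(ȳ_st) = Σ W_h² s_h²/n_h, with W_h = N_h/N and N = 3650:
  stratum A: (950/3650)²·2.0²/226 = 0.00119898
  stratum B: (1150/3650)²·25.7²/48 = 1.36595
  stratum C: (1550/3650)²·9.7²/128 = 0.13256
V̂(ȳ_st) = 1.49971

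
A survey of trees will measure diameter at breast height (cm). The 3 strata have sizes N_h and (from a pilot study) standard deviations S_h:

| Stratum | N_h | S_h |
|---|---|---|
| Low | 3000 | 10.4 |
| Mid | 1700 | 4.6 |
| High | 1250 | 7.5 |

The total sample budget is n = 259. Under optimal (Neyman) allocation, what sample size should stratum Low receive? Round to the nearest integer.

167

Neyman allocation: n_h = n · N_h S_h / Σ N_i S_i, with n = 259.
  stratum Low: N_h·S_h = 3000·10.4 = 31200.00
  stratum Mid: N_h·S_h = 1700·4.6 = 7820.00
  stratum High: N_h·S_h = 1250·7.5 = 9375.00
Σ N_h S_h = 48395.00
n for stratum Low = 259·31200.00/48395.00 = 166.976 → 167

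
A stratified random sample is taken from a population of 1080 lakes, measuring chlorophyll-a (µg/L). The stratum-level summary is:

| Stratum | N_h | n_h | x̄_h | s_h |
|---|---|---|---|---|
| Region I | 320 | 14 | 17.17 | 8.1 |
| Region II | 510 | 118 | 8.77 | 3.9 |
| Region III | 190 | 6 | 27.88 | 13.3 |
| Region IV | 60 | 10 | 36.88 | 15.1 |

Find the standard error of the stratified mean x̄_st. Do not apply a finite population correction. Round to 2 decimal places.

SE(x̄_st) ≈ 1.19

V̂(x̄_st) = Σ W_h² s_h²/n_h, with W_h = N_h/N and N = 1080:
  stratum Region I: (320/1080)²·8.1²/14 = 0.411429
  stratum Region II: (510/1080)²·3.9²/118 = 0.0287435
  stratum Region III: (190/1080)²·13.3²/6 = 0.912456
  stratum Region IV: (60/1080)²·15.1²/10 = 0.0703735
V̂(x̄_st) = 1.423
SE(x̄_st) = √1.423 = 1.1929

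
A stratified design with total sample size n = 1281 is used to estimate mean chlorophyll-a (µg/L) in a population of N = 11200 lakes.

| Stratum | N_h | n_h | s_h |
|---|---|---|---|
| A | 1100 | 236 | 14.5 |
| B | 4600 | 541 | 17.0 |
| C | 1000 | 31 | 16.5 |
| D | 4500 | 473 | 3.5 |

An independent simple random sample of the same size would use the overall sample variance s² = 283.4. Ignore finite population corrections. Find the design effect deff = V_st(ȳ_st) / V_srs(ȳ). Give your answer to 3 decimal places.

deff ≈ 0.782

V̂(ȳ_st) = Σ W_h² s_h²/n_h, with W_h = N_h/N and N = 11200:
  stratum A: (1100/11200)²·14.5²/236 = 0.00859356
  stratum B: (4600/11200)²·17.0²/541 = 0.0901115
  stratum C: (1000/11200)²·16.5²/31 = 0.0700116
  stratum D: (4500/11200)²·3.5²/473 = 0.00418084
V_st = 0.172898
V_srs = s²/n = 283.4/1281 = 0.221233
deff = V_st / V_srs = 0.172898/0.221233 = 0.7815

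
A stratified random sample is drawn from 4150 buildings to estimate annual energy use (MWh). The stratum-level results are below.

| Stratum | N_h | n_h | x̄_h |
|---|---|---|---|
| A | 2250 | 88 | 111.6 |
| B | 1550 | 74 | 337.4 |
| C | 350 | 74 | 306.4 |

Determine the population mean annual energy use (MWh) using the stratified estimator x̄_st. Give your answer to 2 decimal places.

N = Σ N_h = 4150. Stratum weights W_h = N_h/N.
x̄_st = (2250·111.6 + 1550·337.4 + 350·306.4) / 4150 = 212.3639

x̄_st ≈ 212.36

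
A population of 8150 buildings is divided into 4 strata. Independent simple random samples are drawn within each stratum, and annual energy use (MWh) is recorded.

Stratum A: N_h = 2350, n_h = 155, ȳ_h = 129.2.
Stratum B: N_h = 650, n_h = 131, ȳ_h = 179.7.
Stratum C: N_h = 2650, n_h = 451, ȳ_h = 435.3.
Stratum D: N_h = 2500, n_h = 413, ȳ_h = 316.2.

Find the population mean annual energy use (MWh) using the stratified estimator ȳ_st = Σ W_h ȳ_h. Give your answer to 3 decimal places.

ȳ_st ≈ 290.119

N = Σ N_h = 8150. Stratum weights W_h = N_h/N.
ȳ_st = (2350·129.2 + 650·179.7 + 2650·435.3 + 2500·316.2) / 8150 = 290.11902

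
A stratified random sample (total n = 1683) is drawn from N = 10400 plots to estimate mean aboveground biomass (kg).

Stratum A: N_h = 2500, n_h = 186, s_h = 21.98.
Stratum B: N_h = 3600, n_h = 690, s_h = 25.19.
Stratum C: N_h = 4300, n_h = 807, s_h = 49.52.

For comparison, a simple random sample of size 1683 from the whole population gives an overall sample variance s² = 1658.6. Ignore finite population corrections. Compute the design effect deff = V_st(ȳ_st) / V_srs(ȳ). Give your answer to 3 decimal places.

deff ≈ 0.791

V̂(ȳ_st) = Σ W_h² s_h²/n_h, with W_h = N_h/N and N = 10400:
  stratum A: (2500/10400)²·21.98²/186 = 0.150091
  stratum B: (3600/10400)²·25.19²/690 = 0.110191
  stratum C: (4300/10400)²·49.52²/807 = 0.519467
V_st = 0.779749
V_srs = s²/n = 1658.6/1683 = 0.985502
deff = V_st / V_srs = 0.779749/0.985502 = 0.7912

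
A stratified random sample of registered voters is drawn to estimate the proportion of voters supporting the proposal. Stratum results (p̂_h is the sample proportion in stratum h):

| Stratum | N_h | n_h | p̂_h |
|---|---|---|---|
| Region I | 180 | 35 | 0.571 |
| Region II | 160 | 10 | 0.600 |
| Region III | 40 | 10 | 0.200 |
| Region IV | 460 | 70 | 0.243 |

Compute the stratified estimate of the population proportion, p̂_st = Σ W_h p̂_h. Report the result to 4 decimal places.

N = 840; stratum weights W_h = N_h/N.
p̂_st = Σ W_h p̂_h = (180·0.571 + 160·0.600 + 40·0.200 + 460·0.243)/840 = 0.37924

p̂_st ≈ 0.3792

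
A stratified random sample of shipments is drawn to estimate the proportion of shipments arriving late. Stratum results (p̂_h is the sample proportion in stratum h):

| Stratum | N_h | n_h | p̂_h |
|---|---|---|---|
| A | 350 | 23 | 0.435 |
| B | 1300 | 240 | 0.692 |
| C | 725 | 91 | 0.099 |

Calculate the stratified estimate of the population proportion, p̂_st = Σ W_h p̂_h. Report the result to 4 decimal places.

N = 2375; stratum weights W_h = N_h/N.
p̂_st = Σ W_h p̂_h = (350·0.435 + 1300·0.692 + 725·0.099)/2375 = 0.47311

p̂_st ≈ 0.4731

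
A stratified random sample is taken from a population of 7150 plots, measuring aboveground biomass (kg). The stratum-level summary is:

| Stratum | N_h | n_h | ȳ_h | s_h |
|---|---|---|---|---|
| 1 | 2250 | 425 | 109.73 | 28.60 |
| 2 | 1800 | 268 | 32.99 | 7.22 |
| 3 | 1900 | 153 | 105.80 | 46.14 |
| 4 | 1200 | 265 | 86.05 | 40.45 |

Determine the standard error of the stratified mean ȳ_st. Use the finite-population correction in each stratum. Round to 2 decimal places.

SE(ȳ_st) ≈ 1.10

V̂(ȳ_st) = Σ W_h² (1 − n_h/N_h) s_h²/n_h, with W_h = N_h/N and N = 7150:
  stratum 1: (2250/7150)²·(1 − 425/2250)·28.60²/425 = 0.154588
  stratum 2: (1800/7150)²·(1 − 268/1800)·7.22²/268 = 0.010492
  stratum 3: (1900/7150)²·(1 − 153/1900)·46.14²/153 = 0.903438
  stratum 4: (1200/7150)²·(1 − 265/1200)·40.45²/265 = 0.13551
V̂(ȳ_st) = 1.20403
SE(ȳ_st) = √1.20403 = 1.09728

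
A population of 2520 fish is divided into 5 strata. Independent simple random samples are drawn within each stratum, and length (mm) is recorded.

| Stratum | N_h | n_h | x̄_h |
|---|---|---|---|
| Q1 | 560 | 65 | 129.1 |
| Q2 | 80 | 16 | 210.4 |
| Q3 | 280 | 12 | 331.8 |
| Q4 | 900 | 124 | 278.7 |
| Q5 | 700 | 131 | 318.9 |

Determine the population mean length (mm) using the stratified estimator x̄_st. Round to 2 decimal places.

x̄_st ≈ 260.35

N = Σ N_h = 2520. Stratum weights W_h = N_h/N.
x̄_st = (560·129.1 + 80·210.4 + 280·331.8 + 900·278.7 + 700·318.9) / 2520 = 260.3540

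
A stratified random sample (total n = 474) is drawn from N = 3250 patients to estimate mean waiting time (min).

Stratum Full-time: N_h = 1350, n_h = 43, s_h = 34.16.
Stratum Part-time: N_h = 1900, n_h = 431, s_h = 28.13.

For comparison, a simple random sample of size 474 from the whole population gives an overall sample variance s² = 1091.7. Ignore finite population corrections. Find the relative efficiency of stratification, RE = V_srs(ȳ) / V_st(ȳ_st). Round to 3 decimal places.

RE ≈ 0.434

V̂(ȳ_st) = Σ W_h² s_h²/n_h, with W_h = N_h/N and N = 3250:
  stratum Full-time: (1350/3250)²·34.16²/43 = 4.6824
  stratum Part-time: (1900/3250)²·28.13²/431 = 0.627484
V_st = 5.30988
V_srs = s²/n = 1091.7/474 = 2.30316
Relative efficiency = V_srs / V_st = 2.30316/5.30988 = 0.4338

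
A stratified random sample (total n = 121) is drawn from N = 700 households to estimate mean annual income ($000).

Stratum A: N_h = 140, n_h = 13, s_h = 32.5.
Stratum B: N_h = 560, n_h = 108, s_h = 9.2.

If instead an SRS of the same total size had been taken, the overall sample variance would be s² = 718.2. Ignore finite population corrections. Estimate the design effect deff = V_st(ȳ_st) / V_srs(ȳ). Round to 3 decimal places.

deff ≈ 0.632

V̂(ȳ_st) = Σ W_h² s_h²/n_h, with W_h = N_h/N and N = 700:
  stratum A: (140/700)²·32.5²/13 = 3.25
  stratum B: (560/700)²·9.2²/108 = 0.50157
V_st = 3.75157
V_srs = s²/n = 718.2/121 = 5.93554
deff = V_st / V_srs = 3.75157/5.93554 = 0.6321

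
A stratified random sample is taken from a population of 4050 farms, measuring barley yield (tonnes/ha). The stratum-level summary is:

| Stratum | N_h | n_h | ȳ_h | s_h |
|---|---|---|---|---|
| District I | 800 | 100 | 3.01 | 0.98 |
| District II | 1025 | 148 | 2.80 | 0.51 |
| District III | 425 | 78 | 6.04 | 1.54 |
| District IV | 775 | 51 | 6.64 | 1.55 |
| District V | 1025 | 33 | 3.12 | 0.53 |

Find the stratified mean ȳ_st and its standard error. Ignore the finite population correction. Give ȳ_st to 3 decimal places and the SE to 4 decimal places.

ȳ_st ≈ 3.997, SE ≈ 0.0556

ȳ_st = Σ W_h ȳ_h = (800·3.01 + 1025·2.80 + 425·6.04 + 775·6.64 + 1025·3.12)/4050 = 3.99728
V̂(ȳ_st) = Σ W_h² s_h²/n_h, with W_h = N_h/N and N = 4050:
  stratum District I: (800/4050)²·0.98²/100 = 0.000374733
  stratum District II: (1025/4050)²·0.51²/148 = 0.000112568
  stratum District III: (425/4050)²·1.54²/78 = 0.000334823
  stratum District IV: (775/4050)²·1.55²/51 = 0.00172499
  stratum District V: (1025/4050)²·0.53²/33 = 0.000545225
V̂(ȳ_st) = 0.00309234
SE(ȳ_st) = √0.00309234 = 0.0556088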